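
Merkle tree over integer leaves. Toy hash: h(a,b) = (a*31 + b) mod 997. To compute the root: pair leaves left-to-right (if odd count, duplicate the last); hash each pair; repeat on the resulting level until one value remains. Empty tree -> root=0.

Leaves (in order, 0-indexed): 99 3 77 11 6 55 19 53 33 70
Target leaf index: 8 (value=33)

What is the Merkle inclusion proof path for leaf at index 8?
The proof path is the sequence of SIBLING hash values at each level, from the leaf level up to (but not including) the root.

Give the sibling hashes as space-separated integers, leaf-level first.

L0 (leaves): [99, 3, 77, 11, 6, 55, 19, 53, 33, 70], target index=8
L1: h(99,3)=(99*31+3)%997=81 [pair 0] h(77,11)=(77*31+11)%997=404 [pair 1] h(6,55)=(6*31+55)%997=241 [pair 2] h(19,53)=(19*31+53)%997=642 [pair 3] h(33,70)=(33*31+70)%997=96 [pair 4] -> [81, 404, 241, 642, 96]
  Sibling for proof at L0: 70
L2: h(81,404)=(81*31+404)%997=921 [pair 0] h(241,642)=(241*31+642)%997=137 [pair 1] h(96,96)=(96*31+96)%997=81 [pair 2] -> [921, 137, 81]
  Sibling for proof at L1: 96
L3: h(921,137)=(921*31+137)%997=772 [pair 0] h(81,81)=(81*31+81)%997=598 [pair 1] -> [772, 598]
  Sibling for proof at L2: 81
L4: h(772,598)=(772*31+598)%997=602 [pair 0] -> [602]
  Sibling for proof at L3: 772
Root: 602
Proof path (sibling hashes from leaf to root): [70, 96, 81, 772]

Answer: 70 96 81 772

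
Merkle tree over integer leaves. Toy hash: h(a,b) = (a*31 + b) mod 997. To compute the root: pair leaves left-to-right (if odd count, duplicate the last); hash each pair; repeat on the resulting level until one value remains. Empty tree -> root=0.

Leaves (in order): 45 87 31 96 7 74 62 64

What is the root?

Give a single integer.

L0: [45, 87, 31, 96, 7, 74, 62, 64]
L1: h(45,87)=(45*31+87)%997=485 h(31,96)=(31*31+96)%997=60 h(7,74)=(7*31+74)%997=291 h(62,64)=(62*31+64)%997=989 -> [485, 60, 291, 989]
L2: h(485,60)=(485*31+60)%997=140 h(291,989)=(291*31+989)%997=40 -> [140, 40]
L3: h(140,40)=(140*31+40)%997=392 -> [392]

Answer: 392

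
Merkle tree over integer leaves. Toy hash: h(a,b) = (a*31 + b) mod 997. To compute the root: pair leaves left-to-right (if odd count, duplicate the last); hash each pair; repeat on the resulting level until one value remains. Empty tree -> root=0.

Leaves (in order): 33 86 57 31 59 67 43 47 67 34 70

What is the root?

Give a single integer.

L0: [33, 86, 57, 31, 59, 67, 43, 47, 67, 34, 70]
L1: h(33,86)=(33*31+86)%997=112 h(57,31)=(57*31+31)%997=801 h(59,67)=(59*31+67)%997=899 h(43,47)=(43*31+47)%997=383 h(67,34)=(67*31+34)%997=117 h(70,70)=(70*31+70)%997=246 -> [112, 801, 899, 383, 117, 246]
L2: h(112,801)=(112*31+801)%997=285 h(899,383)=(899*31+383)%997=336 h(117,246)=(117*31+246)%997=882 -> [285, 336, 882]
L3: h(285,336)=(285*31+336)%997=198 h(882,882)=(882*31+882)%997=308 -> [198, 308]
L4: h(198,308)=(198*31+308)%997=464 -> [464]

Answer: 464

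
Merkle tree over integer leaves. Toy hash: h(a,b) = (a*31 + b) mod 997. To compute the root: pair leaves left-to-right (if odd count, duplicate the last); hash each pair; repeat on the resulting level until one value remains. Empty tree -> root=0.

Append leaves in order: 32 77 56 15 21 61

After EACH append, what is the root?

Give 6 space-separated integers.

Answer: 32 72 36 992 412 695

Derivation:
After append 32 (leaves=[32]):
  L0: [32]
  root=32
After append 77 (leaves=[32, 77]):
  L0: [32, 77]
  L1: h(32,77)=(32*31+77)%997=72 -> [72]
  root=72
After append 56 (leaves=[32, 77, 56]):
  L0: [32, 77, 56]
  L1: h(32,77)=(32*31+77)%997=72 h(56,56)=(56*31+56)%997=795 -> [72, 795]
  L2: h(72,795)=(72*31+795)%997=36 -> [36]
  root=36
After append 15 (leaves=[32, 77, 56, 15]):
  L0: [32, 77, 56, 15]
  L1: h(32,77)=(32*31+77)%997=72 h(56,15)=(56*31+15)%997=754 -> [72, 754]
  L2: h(72,754)=(72*31+754)%997=992 -> [992]
  root=992
After append 21 (leaves=[32, 77, 56, 15, 21]):
  L0: [32, 77, 56, 15, 21]
  L1: h(32,77)=(32*31+77)%997=72 h(56,15)=(56*31+15)%997=754 h(21,21)=(21*31+21)%997=672 -> [72, 754, 672]
  L2: h(72,754)=(72*31+754)%997=992 h(672,672)=(672*31+672)%997=567 -> [992, 567]
  L3: h(992,567)=(992*31+567)%997=412 -> [412]
  root=412
After append 61 (leaves=[32, 77, 56, 15, 21, 61]):
  L0: [32, 77, 56, 15, 21, 61]
  L1: h(32,77)=(32*31+77)%997=72 h(56,15)=(56*31+15)%997=754 h(21,61)=(21*31+61)%997=712 -> [72, 754, 712]
  L2: h(72,754)=(72*31+754)%997=992 h(712,712)=(712*31+712)%997=850 -> [992, 850]
  L3: h(992,850)=(992*31+850)%997=695 -> [695]
  root=695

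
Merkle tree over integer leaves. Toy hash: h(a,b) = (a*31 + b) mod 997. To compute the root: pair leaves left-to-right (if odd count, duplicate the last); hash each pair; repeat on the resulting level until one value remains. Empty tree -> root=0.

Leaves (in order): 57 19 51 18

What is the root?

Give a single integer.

Answer: 136

Derivation:
L0: [57, 19, 51, 18]
L1: h(57,19)=(57*31+19)%997=789 h(51,18)=(51*31+18)%997=602 -> [789, 602]
L2: h(789,602)=(789*31+602)%997=136 -> [136]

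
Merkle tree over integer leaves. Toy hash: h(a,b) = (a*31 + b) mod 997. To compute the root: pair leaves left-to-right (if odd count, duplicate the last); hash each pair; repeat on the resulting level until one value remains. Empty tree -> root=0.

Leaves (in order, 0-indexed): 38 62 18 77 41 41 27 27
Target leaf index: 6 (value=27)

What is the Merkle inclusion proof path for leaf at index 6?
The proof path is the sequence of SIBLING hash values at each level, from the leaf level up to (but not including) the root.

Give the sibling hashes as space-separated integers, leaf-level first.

Answer: 27 315 192

Derivation:
L0 (leaves): [38, 62, 18, 77, 41, 41, 27, 27], target index=6
L1: h(38,62)=(38*31+62)%997=243 [pair 0] h(18,77)=(18*31+77)%997=635 [pair 1] h(41,41)=(41*31+41)%997=315 [pair 2] h(27,27)=(27*31+27)%997=864 [pair 3] -> [243, 635, 315, 864]
  Sibling for proof at L0: 27
L2: h(243,635)=(243*31+635)%997=192 [pair 0] h(315,864)=(315*31+864)%997=659 [pair 1] -> [192, 659]
  Sibling for proof at L1: 315
L3: h(192,659)=(192*31+659)%997=629 [pair 0] -> [629]
  Sibling for proof at L2: 192
Root: 629
Proof path (sibling hashes from leaf to root): [27, 315, 192]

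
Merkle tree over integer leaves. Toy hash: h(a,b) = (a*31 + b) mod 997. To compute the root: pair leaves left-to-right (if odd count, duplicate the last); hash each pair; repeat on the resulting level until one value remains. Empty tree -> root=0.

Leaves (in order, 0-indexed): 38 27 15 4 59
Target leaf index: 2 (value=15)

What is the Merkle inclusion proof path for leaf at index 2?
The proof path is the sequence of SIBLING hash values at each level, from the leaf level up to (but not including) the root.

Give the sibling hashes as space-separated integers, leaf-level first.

L0 (leaves): [38, 27, 15, 4, 59], target index=2
L1: h(38,27)=(38*31+27)%997=208 [pair 0] h(15,4)=(15*31+4)%997=469 [pair 1] h(59,59)=(59*31+59)%997=891 [pair 2] -> [208, 469, 891]
  Sibling for proof at L0: 4
L2: h(208,469)=(208*31+469)%997=935 [pair 0] h(891,891)=(891*31+891)%997=596 [pair 1] -> [935, 596]
  Sibling for proof at L1: 208
L3: h(935,596)=(935*31+596)%997=668 [pair 0] -> [668]
  Sibling for proof at L2: 596
Root: 668
Proof path (sibling hashes from leaf to root): [4, 208, 596]

Answer: 4 208 596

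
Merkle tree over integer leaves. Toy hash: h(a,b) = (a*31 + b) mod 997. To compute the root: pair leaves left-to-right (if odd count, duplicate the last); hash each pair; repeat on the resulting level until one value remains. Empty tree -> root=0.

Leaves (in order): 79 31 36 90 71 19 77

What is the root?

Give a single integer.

L0: [79, 31, 36, 90, 71, 19, 77]
L1: h(79,31)=(79*31+31)%997=486 h(36,90)=(36*31+90)%997=209 h(71,19)=(71*31+19)%997=226 h(77,77)=(77*31+77)%997=470 -> [486, 209, 226, 470]
L2: h(486,209)=(486*31+209)%997=320 h(226,470)=(226*31+470)%997=497 -> [320, 497]
L3: h(320,497)=(320*31+497)%997=447 -> [447]

Answer: 447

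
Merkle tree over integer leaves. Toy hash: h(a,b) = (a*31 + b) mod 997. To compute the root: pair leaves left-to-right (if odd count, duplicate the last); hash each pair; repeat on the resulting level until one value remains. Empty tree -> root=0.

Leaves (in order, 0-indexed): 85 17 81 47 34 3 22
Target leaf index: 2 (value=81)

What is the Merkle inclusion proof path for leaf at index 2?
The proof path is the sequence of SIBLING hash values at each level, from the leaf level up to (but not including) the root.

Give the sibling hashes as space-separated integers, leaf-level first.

L0 (leaves): [85, 17, 81, 47, 34, 3, 22], target index=2
L1: h(85,17)=(85*31+17)%997=658 [pair 0] h(81,47)=(81*31+47)%997=564 [pair 1] h(34,3)=(34*31+3)%997=60 [pair 2] h(22,22)=(22*31+22)%997=704 [pair 3] -> [658, 564, 60, 704]
  Sibling for proof at L0: 47
L2: h(658,564)=(658*31+564)%997=25 [pair 0] h(60,704)=(60*31+704)%997=570 [pair 1] -> [25, 570]
  Sibling for proof at L1: 658
L3: h(25,570)=(25*31+570)%997=348 [pair 0] -> [348]
  Sibling for proof at L2: 570
Root: 348
Proof path (sibling hashes from leaf to root): [47, 658, 570]

Answer: 47 658 570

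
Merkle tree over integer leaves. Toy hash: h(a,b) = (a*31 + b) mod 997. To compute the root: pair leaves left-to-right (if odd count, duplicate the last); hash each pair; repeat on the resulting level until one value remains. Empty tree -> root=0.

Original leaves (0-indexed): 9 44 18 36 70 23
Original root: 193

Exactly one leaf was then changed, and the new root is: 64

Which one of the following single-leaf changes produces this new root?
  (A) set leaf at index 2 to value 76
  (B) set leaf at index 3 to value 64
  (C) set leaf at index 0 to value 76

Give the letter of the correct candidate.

Original leaves: [9, 44, 18, 36, 70, 23]
Target new root: 64
Try each candidate change and compute the resulting root:
Candidate A: set leaf[2] = 76 -> leaves = [9, 44, 76, 36, 70, 23]
  L0: [9, 44, 76, 36, 70, 23]
  L1: h(9,44)=(9*31+44)%997=323 h(76,36)=(76*31+36)%997=398 h(70,23)=(70*31+23)%997=199 -> [323, 398, 199]
  L2: h(323,398)=(323*31+398)%997=441 h(199,199)=(199*31+199)%997=386 -> [441, 386]
  L3: h(441,386)=(441*31+386)%997=99 -> [99]
  root = 99 != target 64
Candidate B: set leaf[3] = 64 -> leaves = [9, 44, 18, 64, 70, 23]
  L0: [9, 44, 18, 64, 70, 23]
  L1: h(9,44)=(9*31+44)%997=323 h(18,64)=(18*31+64)%997=622 h(70,23)=(70*31+23)%997=199 -> [323, 622, 199]
  L2: h(323,622)=(323*31+622)%997=665 h(199,199)=(199*31+199)%997=386 -> [665, 386]
  L3: h(665,386)=(665*31+386)%997=64 -> [64]
  root = 64 == target 64  ** MATCH **
Candidate C: set leaf[0] = 76 -> leaves = [76, 44, 18, 36, 70, 23]
  L0: [76, 44, 18, 36, 70, 23]
  L1: h(76,44)=(76*31+44)%997=406 h(18,36)=(18*31+36)%997=594 h(70,23)=(70*31+23)%997=199 -> [406, 594, 199]
  L2: h(406,594)=(406*31+594)%997=219 h(199,199)=(199*31+199)%997=386 -> [219, 386]
  L3: h(219,386)=(219*31+386)%997=196 -> [196]
  root = 196 != target 64
Candidate B produces the target root.

Answer: B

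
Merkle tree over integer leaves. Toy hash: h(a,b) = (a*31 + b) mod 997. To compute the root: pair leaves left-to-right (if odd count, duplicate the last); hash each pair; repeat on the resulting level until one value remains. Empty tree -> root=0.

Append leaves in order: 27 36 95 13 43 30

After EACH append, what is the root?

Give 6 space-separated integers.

Answer: 27 873 193 111 614 198

Derivation:
After append 27 (leaves=[27]):
  L0: [27]
  root=27
After append 36 (leaves=[27, 36]):
  L0: [27, 36]
  L1: h(27,36)=(27*31+36)%997=873 -> [873]
  root=873
After append 95 (leaves=[27, 36, 95]):
  L0: [27, 36, 95]
  L1: h(27,36)=(27*31+36)%997=873 h(95,95)=(95*31+95)%997=49 -> [873, 49]
  L2: h(873,49)=(873*31+49)%997=193 -> [193]
  root=193
After append 13 (leaves=[27, 36, 95, 13]):
  L0: [27, 36, 95, 13]
  L1: h(27,36)=(27*31+36)%997=873 h(95,13)=(95*31+13)%997=964 -> [873, 964]
  L2: h(873,964)=(873*31+964)%997=111 -> [111]
  root=111
After append 43 (leaves=[27, 36, 95, 13, 43]):
  L0: [27, 36, 95, 13, 43]
  L1: h(27,36)=(27*31+36)%997=873 h(95,13)=(95*31+13)%997=964 h(43,43)=(43*31+43)%997=379 -> [873, 964, 379]
  L2: h(873,964)=(873*31+964)%997=111 h(379,379)=(379*31+379)%997=164 -> [111, 164]
  L3: h(111,164)=(111*31+164)%997=614 -> [614]
  root=614
After append 30 (leaves=[27, 36, 95, 13, 43, 30]):
  L0: [27, 36, 95, 13, 43, 30]
  L1: h(27,36)=(27*31+36)%997=873 h(95,13)=(95*31+13)%997=964 h(43,30)=(43*31+30)%997=366 -> [873, 964, 366]
  L2: h(873,964)=(873*31+964)%997=111 h(366,366)=(366*31+366)%997=745 -> [111, 745]
  L3: h(111,745)=(111*31+745)%997=198 -> [198]
  root=198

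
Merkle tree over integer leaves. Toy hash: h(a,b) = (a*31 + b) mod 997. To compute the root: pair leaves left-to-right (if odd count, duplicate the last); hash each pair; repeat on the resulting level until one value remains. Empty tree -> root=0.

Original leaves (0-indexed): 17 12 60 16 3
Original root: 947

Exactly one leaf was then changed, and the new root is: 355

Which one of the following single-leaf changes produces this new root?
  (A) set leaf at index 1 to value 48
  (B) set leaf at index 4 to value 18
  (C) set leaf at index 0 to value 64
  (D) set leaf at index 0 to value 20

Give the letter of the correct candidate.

Answer: B

Derivation:
Original leaves: [17, 12, 60, 16, 3]
Target new root: 355
Try each candidate change and compute the resulting root:
Candidate A: set leaf[1] = 48 -> leaves = [17, 48, 60, 16, 3]
  L0: [17, 48, 60, 16, 3]
  L1: h(17,48)=(17*31+48)%997=575 h(60,16)=(60*31+16)%997=879 h(3,3)=(3*31+3)%997=96 -> [575, 879, 96]
  L2: h(575,879)=(575*31+879)%997=758 h(96,96)=(96*31+96)%997=81 -> [758, 81]
  L3: h(758,81)=(758*31+81)%997=648 -> [648]
  root = 648 != target 355
Candidate B: set leaf[4] = 18 -> leaves = [17, 12, 60, 16, 18]
  L0: [17, 12, 60, 16, 18]
  L1: h(17,12)=(17*31+12)%997=539 h(60,16)=(60*31+16)%997=879 h(18,18)=(18*31+18)%997=576 -> [539, 879, 576]
  L2: h(539,879)=(539*31+879)%997=639 h(576,576)=(576*31+576)%997=486 -> [639, 486]
  L3: h(639,486)=(639*31+486)%997=355 -> [355]
  root = 355 == target 355  ** MATCH **
Candidate C: set leaf[0] = 64 -> leaves = [64, 12, 60, 16, 3]
  L0: [64, 12, 60, 16, 3]
  L1: h(64,12)=(64*31+12)%997=2 h(60,16)=(60*31+16)%997=879 h(3,3)=(3*31+3)%997=96 -> [2, 879, 96]
  L2: h(2,879)=(2*31+879)%997=941 h(96,96)=(96*31+96)%997=81 -> [941, 81]
  L3: h(941,81)=(941*31+81)%997=339 -> [339]
  root = 339 != target 355
Candidate D: set leaf[0] = 20 -> leaves = [20, 12, 60, 16, 3]
  L0: [20, 12, 60, 16, 3]
  L1: h(20,12)=(20*31+12)%997=632 h(60,16)=(60*31+16)%997=879 h(3,3)=(3*31+3)%997=96 -> [632, 879, 96]
  L2: h(632,879)=(632*31+879)%997=531 h(96,96)=(96*31+96)%997=81 -> [531, 81]
  L3: h(531,81)=(531*31+81)%997=590 -> [590]
  root = 590 != target 355
Candidate B produces the target root.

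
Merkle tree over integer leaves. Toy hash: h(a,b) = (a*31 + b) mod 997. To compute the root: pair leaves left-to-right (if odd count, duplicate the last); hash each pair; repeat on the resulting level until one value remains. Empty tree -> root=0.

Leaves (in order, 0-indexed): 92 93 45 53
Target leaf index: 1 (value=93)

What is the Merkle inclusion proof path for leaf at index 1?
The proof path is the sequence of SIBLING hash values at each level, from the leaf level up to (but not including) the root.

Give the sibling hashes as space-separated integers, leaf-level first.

Answer: 92 451

Derivation:
L0 (leaves): [92, 93, 45, 53], target index=1
L1: h(92,93)=(92*31+93)%997=951 [pair 0] h(45,53)=(45*31+53)%997=451 [pair 1] -> [951, 451]
  Sibling for proof at L0: 92
L2: h(951,451)=(951*31+451)%997=22 [pair 0] -> [22]
  Sibling for proof at L1: 451
Root: 22
Proof path (sibling hashes from leaf to root): [92, 451]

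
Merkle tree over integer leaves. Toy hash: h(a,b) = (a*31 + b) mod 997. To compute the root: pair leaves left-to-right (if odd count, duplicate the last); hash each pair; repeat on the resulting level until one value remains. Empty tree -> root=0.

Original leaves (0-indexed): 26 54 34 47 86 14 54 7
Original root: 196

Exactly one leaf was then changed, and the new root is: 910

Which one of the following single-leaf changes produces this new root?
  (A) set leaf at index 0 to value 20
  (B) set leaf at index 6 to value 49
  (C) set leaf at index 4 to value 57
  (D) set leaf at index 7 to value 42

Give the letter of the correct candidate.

Answer: A

Derivation:
Original leaves: [26, 54, 34, 47, 86, 14, 54, 7]
Target new root: 910
Try each candidate change and compute the resulting root:
Candidate A: set leaf[0] = 20 -> leaves = [20, 54, 34, 47, 86, 14, 54, 7]
  L0: [20, 54, 34, 47, 86, 14, 54, 7]
  L1: h(20,54)=(20*31+54)%997=674 h(34,47)=(34*31+47)%997=104 h(86,14)=(86*31+14)%997=686 h(54,7)=(54*31+7)%997=684 -> [674, 104, 686, 684]
  L2: h(674,104)=(674*31+104)%997=61 h(686,684)=(686*31+684)%997=16 -> [61, 16]
  L3: h(61,16)=(61*31+16)%997=910 -> [910]
  root = 910 == target 910  ** MATCH **
Candidate B: set leaf[6] = 49 -> leaves = [26, 54, 34, 47, 86, 14, 49, 7]
  L0: [26, 54, 34, 47, 86, 14, 49, 7]
  L1: h(26,54)=(26*31+54)%997=860 h(34,47)=(34*31+47)%997=104 h(86,14)=(86*31+14)%997=686 h(49,7)=(49*31+7)%997=529 -> [860, 104, 686, 529]
  L2: h(860,104)=(860*31+104)%997=842 h(686,529)=(686*31+529)%997=858 -> [842, 858]
  L3: h(842,858)=(842*31+858)%997=41 -> [41]
  root = 41 != target 910
Candidate C: set leaf[4] = 57 -> leaves = [26, 54, 34, 47, 57, 14, 54, 7]
  L0: [26, 54, 34, 47, 57, 14, 54, 7]
  L1: h(26,54)=(26*31+54)%997=860 h(34,47)=(34*31+47)%997=104 h(57,14)=(57*31+14)%997=784 h(54,7)=(54*31+7)%997=684 -> [860, 104, 784, 684]
  L2: h(860,104)=(860*31+104)%997=842 h(784,684)=(784*31+684)%997=63 -> [842, 63]
  L3: h(842,63)=(842*31+63)%997=243 -> [243]
  root = 243 != target 910
Candidate D: set leaf[7] = 42 -> leaves = [26, 54, 34, 47, 86, 14, 54, 42]
  L0: [26, 54, 34, 47, 86, 14, 54, 42]
  L1: h(26,54)=(26*31+54)%997=860 h(34,47)=(34*31+47)%997=104 h(86,14)=(86*31+14)%997=686 h(54,42)=(54*31+42)%997=719 -> [860, 104, 686, 719]
  L2: h(860,104)=(860*31+104)%997=842 h(686,719)=(686*31+719)%997=51 -> [842, 51]
  L3: h(842,51)=(842*31+51)%997=231 -> [231]
  root = 231 != target 910
Candidate A produces the target root.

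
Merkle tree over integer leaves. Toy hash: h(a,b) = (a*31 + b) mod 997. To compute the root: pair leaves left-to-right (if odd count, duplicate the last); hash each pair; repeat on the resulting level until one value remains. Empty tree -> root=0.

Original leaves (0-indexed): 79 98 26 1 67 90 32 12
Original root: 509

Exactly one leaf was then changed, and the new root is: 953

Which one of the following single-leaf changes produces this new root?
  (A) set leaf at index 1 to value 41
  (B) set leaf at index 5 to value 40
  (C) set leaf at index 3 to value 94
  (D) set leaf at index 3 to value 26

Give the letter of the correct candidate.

Answer: B

Derivation:
Original leaves: [79, 98, 26, 1, 67, 90, 32, 12]
Target new root: 953
Try each candidate change and compute the resulting root:
Candidate A: set leaf[1] = 41 -> leaves = [79, 41, 26, 1, 67, 90, 32, 12]
  L0: [79, 41, 26, 1, 67, 90, 32, 12]
  L1: h(79,41)=(79*31+41)%997=496 h(26,1)=(26*31+1)%997=807 h(67,90)=(67*31+90)%997=173 h(32,12)=(32*31+12)%997=7 -> [496, 807, 173, 7]
  L2: h(496,807)=(496*31+807)%997=231 h(173,7)=(173*31+7)%997=385 -> [231, 385]
  L3: h(231,385)=(231*31+385)%997=567 -> [567]
  root = 567 != target 953
Candidate B: set leaf[5] = 40 -> leaves = [79, 98, 26, 1, 67, 40, 32, 12]
  L0: [79, 98, 26, 1, 67, 40, 32, 12]
  L1: h(79,98)=(79*31+98)%997=553 h(26,1)=(26*31+1)%997=807 h(67,40)=(67*31+40)%997=123 h(32,12)=(32*31+12)%997=7 -> [553, 807, 123, 7]
  L2: h(553,807)=(553*31+807)%997=4 h(123,7)=(123*31+7)%997=829 -> [4, 829]
  L3: h(4,829)=(4*31+829)%997=953 -> [953]
  root = 953 == target 953  ** MATCH **
Candidate C: set leaf[3] = 94 -> leaves = [79, 98, 26, 94, 67, 90, 32, 12]
  L0: [79, 98, 26, 94, 67, 90, 32, 12]
  L1: h(79,98)=(79*31+98)%997=553 h(26,94)=(26*31+94)%997=900 h(67,90)=(67*31+90)%997=173 h(32,12)=(32*31+12)%997=7 -> [553, 900, 173, 7]
  L2: h(553,900)=(553*31+900)%997=97 h(173,7)=(173*31+7)%997=385 -> [97, 385]
  L3: h(97,385)=(97*31+385)%997=401 -> [401]
  root = 401 != target 953
Candidate D: set leaf[3] = 26 -> leaves = [79, 98, 26, 26, 67, 90, 32, 12]
  L0: [79, 98, 26, 26, 67, 90, 32, 12]
  L1: h(79,98)=(79*31+98)%997=553 h(26,26)=(26*31+26)%997=832 h(67,90)=(67*31+90)%997=173 h(32,12)=(32*31+12)%997=7 -> [553, 832, 173, 7]
  L2: h(553,832)=(553*31+832)%997=29 h(173,7)=(173*31+7)%997=385 -> [29, 385]
  L3: h(29,385)=(29*31+385)%997=287 -> [287]
  root = 287 != target 953
Candidate B produces the target root.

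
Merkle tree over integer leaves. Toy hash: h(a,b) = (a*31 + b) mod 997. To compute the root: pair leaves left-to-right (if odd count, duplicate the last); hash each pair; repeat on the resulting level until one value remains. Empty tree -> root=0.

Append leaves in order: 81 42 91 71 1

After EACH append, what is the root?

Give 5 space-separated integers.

After append 81 (leaves=[81]):
  L0: [81]
  root=81
After append 42 (leaves=[81, 42]):
  L0: [81, 42]
  L1: h(81,42)=(81*31+42)%997=559 -> [559]
  root=559
After append 91 (leaves=[81, 42, 91]):
  L0: [81, 42, 91]
  L1: h(81,42)=(81*31+42)%997=559 h(91,91)=(91*31+91)%997=918 -> [559, 918]
  L2: h(559,918)=(559*31+918)%997=301 -> [301]
  root=301
After append 71 (leaves=[81, 42, 91, 71]):
  L0: [81, 42, 91, 71]
  L1: h(81,42)=(81*31+42)%997=559 h(91,71)=(91*31+71)%997=898 -> [559, 898]
  L2: h(559,898)=(559*31+898)%997=281 -> [281]
  root=281
After append 1 (leaves=[81, 42, 91, 71, 1]):
  L0: [81, 42, 91, 71, 1]
  L1: h(81,42)=(81*31+42)%997=559 h(91,71)=(91*31+71)%997=898 h(1,1)=(1*31+1)%997=32 -> [559, 898, 32]
  L2: h(559,898)=(559*31+898)%997=281 h(32,32)=(32*31+32)%997=27 -> [281, 27]
  L3: h(281,27)=(281*31+27)%997=762 -> [762]
  root=762

Answer: 81 559 301 281 762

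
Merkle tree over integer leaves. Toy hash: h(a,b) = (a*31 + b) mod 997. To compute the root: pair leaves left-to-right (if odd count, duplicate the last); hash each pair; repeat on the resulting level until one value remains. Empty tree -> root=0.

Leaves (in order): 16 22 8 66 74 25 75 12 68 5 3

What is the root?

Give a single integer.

L0: [16, 22, 8, 66, 74, 25, 75, 12, 68, 5, 3]
L1: h(16,22)=(16*31+22)%997=518 h(8,66)=(8*31+66)%997=314 h(74,25)=(74*31+25)%997=325 h(75,12)=(75*31+12)%997=343 h(68,5)=(68*31+5)%997=119 h(3,3)=(3*31+3)%997=96 -> [518, 314, 325, 343, 119, 96]
L2: h(518,314)=(518*31+314)%997=420 h(325,343)=(325*31+343)%997=448 h(119,96)=(119*31+96)%997=794 -> [420, 448, 794]
L3: h(420,448)=(420*31+448)%997=507 h(794,794)=(794*31+794)%997=483 -> [507, 483]
L4: h(507,483)=(507*31+483)%997=248 -> [248]

Answer: 248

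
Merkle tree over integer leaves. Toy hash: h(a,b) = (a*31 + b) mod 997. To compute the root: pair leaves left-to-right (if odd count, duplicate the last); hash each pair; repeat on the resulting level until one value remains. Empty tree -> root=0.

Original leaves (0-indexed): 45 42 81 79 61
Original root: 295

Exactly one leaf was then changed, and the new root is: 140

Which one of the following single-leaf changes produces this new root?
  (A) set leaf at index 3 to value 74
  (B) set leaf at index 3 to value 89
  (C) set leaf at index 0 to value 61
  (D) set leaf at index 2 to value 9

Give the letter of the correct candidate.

Original leaves: [45, 42, 81, 79, 61]
Target new root: 140
Try each candidate change and compute the resulting root:
Candidate A: set leaf[3] = 74 -> leaves = [45, 42, 81, 74, 61]
  L0: [45, 42, 81, 74, 61]
  L1: h(45,42)=(45*31+42)%997=440 h(81,74)=(81*31+74)%997=591 h(61,61)=(61*31+61)%997=955 -> [440, 591, 955]
  L2: h(440,591)=(440*31+591)%997=273 h(955,955)=(955*31+955)%997=650 -> [273, 650]
  L3: h(273,650)=(273*31+650)%997=140 -> [140]
  root = 140 == target 140  ** MATCH **
Candidate B: set leaf[3] = 89 -> leaves = [45, 42, 81, 89, 61]
  L0: [45, 42, 81, 89, 61]
  L1: h(45,42)=(45*31+42)%997=440 h(81,89)=(81*31+89)%997=606 h(61,61)=(61*31+61)%997=955 -> [440, 606, 955]
  L2: h(440,606)=(440*31+606)%997=288 h(955,955)=(955*31+955)%997=650 -> [288, 650]
  L3: h(288,650)=(288*31+650)%997=605 -> [605]
  root = 605 != target 140
Candidate C: set leaf[0] = 61 -> leaves = [61, 42, 81, 79, 61]
  L0: [61, 42, 81, 79, 61]
  L1: h(61,42)=(61*31+42)%997=936 h(81,79)=(81*31+79)%997=596 h(61,61)=(61*31+61)%997=955 -> [936, 596, 955]
  L2: h(936,596)=(936*31+596)%997=699 h(955,955)=(955*31+955)%997=650 -> [699, 650]
  L3: h(699,650)=(699*31+650)%997=385 -> [385]
  root = 385 != target 140
Candidate D: set leaf[2] = 9 -> leaves = [45, 42, 9, 79, 61]
  L0: [45, 42, 9, 79, 61]
  L1: h(45,42)=(45*31+42)%997=440 h(9,79)=(9*31+79)%997=358 h(61,61)=(61*31+61)%997=955 -> [440, 358, 955]
  L2: h(440,358)=(440*31+358)%997=40 h(955,955)=(955*31+955)%997=650 -> [40, 650]
  L3: h(40,650)=(40*31+650)%997=893 -> [893]
  root = 893 != target 140
Candidate A produces the target root.

Answer: A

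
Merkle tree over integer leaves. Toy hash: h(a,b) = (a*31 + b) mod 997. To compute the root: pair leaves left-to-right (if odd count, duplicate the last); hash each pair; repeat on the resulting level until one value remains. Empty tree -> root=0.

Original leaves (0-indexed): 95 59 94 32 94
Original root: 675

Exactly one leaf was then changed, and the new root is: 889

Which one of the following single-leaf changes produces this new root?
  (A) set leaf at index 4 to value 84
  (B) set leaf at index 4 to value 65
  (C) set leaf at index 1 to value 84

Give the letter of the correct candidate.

Original leaves: [95, 59, 94, 32, 94]
Target new root: 889
Try each candidate change and compute the resulting root:
Candidate A: set leaf[4] = 84 -> leaves = [95, 59, 94, 32, 84]
  L0: [95, 59, 94, 32, 84]
  L1: h(95,59)=(95*31+59)%997=13 h(94,32)=(94*31+32)%997=952 h(84,84)=(84*31+84)%997=694 -> [13, 952, 694]
  L2: h(13,952)=(13*31+952)%997=358 h(694,694)=(694*31+694)%997=274 -> [358, 274]
  L3: h(358,274)=(358*31+274)%997=405 -> [405]
  root = 405 != target 889
Candidate B: set leaf[4] = 65 -> leaves = [95, 59, 94, 32, 65]
  L0: [95, 59, 94, 32, 65]
  L1: h(95,59)=(95*31+59)%997=13 h(94,32)=(94*31+32)%997=952 h(65,65)=(65*31+65)%997=86 -> [13, 952, 86]
  L2: h(13,952)=(13*31+952)%997=358 h(86,86)=(86*31+86)%997=758 -> [358, 758]
  L3: h(358,758)=(358*31+758)%997=889 -> [889]
  root = 889 == target 889  ** MATCH **
Candidate C: set leaf[1] = 84 -> leaves = [95, 84, 94, 32, 94]
  L0: [95, 84, 94, 32, 94]
  L1: h(95,84)=(95*31+84)%997=38 h(94,32)=(94*31+32)%997=952 h(94,94)=(94*31+94)%997=17 -> [38, 952, 17]
  L2: h(38,952)=(38*31+952)%997=136 h(17,17)=(17*31+17)%997=544 -> [136, 544]
  L3: h(136,544)=(136*31+544)%997=772 -> [772]
  root = 772 != target 889
Candidate B produces the target root.

Answer: B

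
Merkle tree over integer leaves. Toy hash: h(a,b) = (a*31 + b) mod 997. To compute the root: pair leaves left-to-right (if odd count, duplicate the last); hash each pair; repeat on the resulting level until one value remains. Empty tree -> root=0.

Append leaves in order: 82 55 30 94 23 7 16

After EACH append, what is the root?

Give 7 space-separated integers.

After append 82 (leaves=[82]):
  L0: [82]
  root=82
After append 55 (leaves=[82, 55]):
  L0: [82, 55]
  L1: h(82,55)=(82*31+55)%997=603 -> [603]
  root=603
After append 30 (leaves=[82, 55, 30]):
  L0: [82, 55, 30]
  L1: h(82,55)=(82*31+55)%997=603 h(30,30)=(30*31+30)%997=960 -> [603, 960]
  L2: h(603,960)=(603*31+960)%997=710 -> [710]
  root=710
After append 94 (leaves=[82, 55, 30, 94]):
  L0: [82, 55, 30, 94]
  L1: h(82,55)=(82*31+55)%997=603 h(30,94)=(30*31+94)%997=27 -> [603, 27]
  L2: h(603,27)=(603*31+27)%997=774 -> [774]
  root=774
After append 23 (leaves=[82, 55, 30, 94, 23]):
  L0: [82, 55, 30, 94, 23]
  L1: h(82,55)=(82*31+55)%997=603 h(30,94)=(30*31+94)%997=27 h(23,23)=(23*31+23)%997=736 -> [603, 27, 736]
  L2: h(603,27)=(603*31+27)%997=774 h(736,736)=(736*31+736)%997=621 -> [774, 621]
  L3: h(774,621)=(774*31+621)%997=687 -> [687]
  root=687
After append 7 (leaves=[82, 55, 30, 94, 23, 7]):
  L0: [82, 55, 30, 94, 23, 7]
  L1: h(82,55)=(82*31+55)%997=603 h(30,94)=(30*31+94)%997=27 h(23,7)=(23*31+7)%997=720 -> [603, 27, 720]
  L2: h(603,27)=(603*31+27)%997=774 h(720,720)=(720*31+720)%997=109 -> [774, 109]
  L3: h(774,109)=(774*31+109)%997=175 -> [175]
  root=175
After append 16 (leaves=[82, 55, 30, 94, 23, 7, 16]):
  L0: [82, 55, 30, 94, 23, 7, 16]
  L1: h(82,55)=(82*31+55)%997=603 h(30,94)=(30*31+94)%997=27 h(23,7)=(23*31+7)%997=720 h(16,16)=(16*31+16)%997=512 -> [603, 27, 720, 512]
  L2: h(603,27)=(603*31+27)%997=774 h(720,512)=(720*31+512)%997=898 -> [774, 898]
  L3: h(774,898)=(774*31+898)%997=964 -> [964]
  root=964

Answer: 82 603 710 774 687 175 964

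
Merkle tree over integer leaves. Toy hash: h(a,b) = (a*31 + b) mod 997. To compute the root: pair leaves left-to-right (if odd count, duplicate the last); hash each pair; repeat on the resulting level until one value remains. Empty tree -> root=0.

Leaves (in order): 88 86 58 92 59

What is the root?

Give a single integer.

L0: [88, 86, 58, 92, 59]
L1: h(88,86)=(88*31+86)%997=820 h(58,92)=(58*31+92)%997=893 h(59,59)=(59*31+59)%997=891 -> [820, 893, 891]
L2: h(820,893)=(820*31+893)%997=391 h(891,891)=(891*31+891)%997=596 -> [391, 596]
L3: h(391,596)=(391*31+596)%997=753 -> [753]

Answer: 753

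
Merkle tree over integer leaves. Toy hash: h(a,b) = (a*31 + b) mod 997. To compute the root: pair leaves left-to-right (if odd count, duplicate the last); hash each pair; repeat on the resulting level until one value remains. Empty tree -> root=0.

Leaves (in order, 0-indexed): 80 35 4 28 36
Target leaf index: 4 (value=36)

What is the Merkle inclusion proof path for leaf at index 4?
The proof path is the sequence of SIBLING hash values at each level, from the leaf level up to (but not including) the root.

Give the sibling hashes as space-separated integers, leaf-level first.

L0 (leaves): [80, 35, 4, 28, 36], target index=4
L1: h(80,35)=(80*31+35)%997=521 [pair 0] h(4,28)=(4*31+28)%997=152 [pair 1] h(36,36)=(36*31+36)%997=155 [pair 2] -> [521, 152, 155]
  Sibling for proof at L0: 36
L2: h(521,152)=(521*31+152)%997=351 [pair 0] h(155,155)=(155*31+155)%997=972 [pair 1] -> [351, 972]
  Sibling for proof at L1: 155
L3: h(351,972)=(351*31+972)%997=886 [pair 0] -> [886]
  Sibling for proof at L2: 351
Root: 886
Proof path (sibling hashes from leaf to root): [36, 155, 351]

Answer: 36 155 351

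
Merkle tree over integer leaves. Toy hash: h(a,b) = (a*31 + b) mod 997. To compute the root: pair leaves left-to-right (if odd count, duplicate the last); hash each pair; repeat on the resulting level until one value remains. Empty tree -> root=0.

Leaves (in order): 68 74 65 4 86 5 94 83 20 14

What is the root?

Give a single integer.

L0: [68, 74, 65, 4, 86, 5, 94, 83, 20, 14]
L1: h(68,74)=(68*31+74)%997=188 h(65,4)=(65*31+4)%997=25 h(86,5)=(86*31+5)%997=677 h(94,83)=(94*31+83)%997=6 h(20,14)=(20*31+14)%997=634 -> [188, 25, 677, 6, 634]
L2: h(188,25)=(188*31+25)%997=868 h(677,6)=(677*31+6)%997=56 h(634,634)=(634*31+634)%997=348 -> [868, 56, 348]
L3: h(868,56)=(868*31+56)%997=45 h(348,348)=(348*31+348)%997=169 -> [45, 169]
L4: h(45,169)=(45*31+169)%997=567 -> [567]

Answer: 567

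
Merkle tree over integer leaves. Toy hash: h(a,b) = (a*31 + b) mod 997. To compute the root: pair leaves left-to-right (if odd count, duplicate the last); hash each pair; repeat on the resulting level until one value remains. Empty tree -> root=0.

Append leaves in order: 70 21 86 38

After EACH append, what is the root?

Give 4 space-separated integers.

After append 70 (leaves=[70]):
  L0: [70]
  root=70
After append 21 (leaves=[70, 21]):
  L0: [70, 21]
  L1: h(70,21)=(70*31+21)%997=197 -> [197]
  root=197
After append 86 (leaves=[70, 21, 86]):
  L0: [70, 21, 86]
  L1: h(70,21)=(70*31+21)%997=197 h(86,86)=(86*31+86)%997=758 -> [197, 758]
  L2: h(197,758)=(197*31+758)%997=883 -> [883]
  root=883
After append 38 (leaves=[70, 21, 86, 38]):
  L0: [70, 21, 86, 38]
  L1: h(70,21)=(70*31+21)%997=197 h(86,38)=(86*31+38)%997=710 -> [197, 710]
  L2: h(197,710)=(197*31+710)%997=835 -> [835]
  root=835

Answer: 70 197 883 835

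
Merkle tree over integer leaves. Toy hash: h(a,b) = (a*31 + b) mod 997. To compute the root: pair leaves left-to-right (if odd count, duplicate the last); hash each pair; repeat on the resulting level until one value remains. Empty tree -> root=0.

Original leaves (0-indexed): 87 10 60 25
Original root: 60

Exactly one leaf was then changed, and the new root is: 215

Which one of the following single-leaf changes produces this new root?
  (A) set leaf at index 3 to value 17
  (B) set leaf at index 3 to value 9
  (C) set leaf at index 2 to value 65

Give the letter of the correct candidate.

Answer: C

Derivation:
Original leaves: [87, 10, 60, 25]
Target new root: 215
Try each candidate change and compute the resulting root:
Candidate A: set leaf[3] = 17 -> leaves = [87, 10, 60, 17]
  L0: [87, 10, 60, 17]
  L1: h(87,10)=(87*31+10)%997=713 h(60,17)=(60*31+17)%997=880 -> [713, 880]
  L2: h(713,880)=(713*31+880)%997=52 -> [52]
  root = 52 != target 215
Candidate B: set leaf[3] = 9 -> leaves = [87, 10, 60, 9]
  L0: [87, 10, 60, 9]
  L1: h(87,10)=(87*31+10)%997=713 h(60,9)=(60*31+9)%997=872 -> [713, 872]
  L2: h(713,872)=(713*31+872)%997=44 -> [44]
  root = 44 != target 215
Candidate C: set leaf[2] = 65 -> leaves = [87, 10, 65, 25]
  L0: [87, 10, 65, 25]
  L1: h(87,10)=(87*31+10)%997=713 h(65,25)=(65*31+25)%997=46 -> [713, 46]
  L2: h(713,46)=(713*31+46)%997=215 -> [215]
  root = 215 == target 215  ** MATCH **
Candidate C produces the target root.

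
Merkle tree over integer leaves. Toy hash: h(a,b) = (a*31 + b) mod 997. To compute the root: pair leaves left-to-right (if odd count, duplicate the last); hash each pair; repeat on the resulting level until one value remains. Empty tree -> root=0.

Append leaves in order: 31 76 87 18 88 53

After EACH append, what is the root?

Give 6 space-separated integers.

Answer: 31 40 36 964 356 233

Derivation:
After append 31 (leaves=[31]):
  L0: [31]
  root=31
After append 76 (leaves=[31, 76]):
  L0: [31, 76]
  L1: h(31,76)=(31*31+76)%997=40 -> [40]
  root=40
After append 87 (leaves=[31, 76, 87]):
  L0: [31, 76, 87]
  L1: h(31,76)=(31*31+76)%997=40 h(87,87)=(87*31+87)%997=790 -> [40, 790]
  L2: h(40,790)=(40*31+790)%997=36 -> [36]
  root=36
After append 18 (leaves=[31, 76, 87, 18]):
  L0: [31, 76, 87, 18]
  L1: h(31,76)=(31*31+76)%997=40 h(87,18)=(87*31+18)%997=721 -> [40, 721]
  L2: h(40,721)=(40*31+721)%997=964 -> [964]
  root=964
After append 88 (leaves=[31, 76, 87, 18, 88]):
  L0: [31, 76, 87, 18, 88]
  L1: h(31,76)=(31*31+76)%997=40 h(87,18)=(87*31+18)%997=721 h(88,88)=(88*31+88)%997=822 -> [40, 721, 822]
  L2: h(40,721)=(40*31+721)%997=964 h(822,822)=(822*31+822)%997=382 -> [964, 382]
  L3: h(964,382)=(964*31+382)%997=356 -> [356]
  root=356
After append 53 (leaves=[31, 76, 87, 18, 88, 53]):
  L0: [31, 76, 87, 18, 88, 53]
  L1: h(31,76)=(31*31+76)%997=40 h(87,18)=(87*31+18)%997=721 h(88,53)=(88*31+53)%997=787 -> [40, 721, 787]
  L2: h(40,721)=(40*31+721)%997=964 h(787,787)=(787*31+787)%997=259 -> [964, 259]
  L3: h(964,259)=(964*31+259)%997=233 -> [233]
  root=233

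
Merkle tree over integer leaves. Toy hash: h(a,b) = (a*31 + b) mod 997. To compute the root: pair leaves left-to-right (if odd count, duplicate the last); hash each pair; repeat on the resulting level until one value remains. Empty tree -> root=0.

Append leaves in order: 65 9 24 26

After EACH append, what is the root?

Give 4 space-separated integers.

After append 65 (leaves=[65]):
  L0: [65]
  root=65
After append 9 (leaves=[65, 9]):
  L0: [65, 9]
  L1: h(65,9)=(65*31+9)%997=30 -> [30]
  root=30
After append 24 (leaves=[65, 9, 24]):
  L0: [65, 9, 24]
  L1: h(65,9)=(65*31+9)%997=30 h(24,24)=(24*31+24)%997=768 -> [30, 768]
  L2: h(30,768)=(30*31+768)%997=701 -> [701]
  root=701
After append 26 (leaves=[65, 9, 24, 26]):
  L0: [65, 9, 24, 26]
  L1: h(65,9)=(65*31+9)%997=30 h(24,26)=(24*31+26)%997=770 -> [30, 770]
  L2: h(30,770)=(30*31+770)%997=703 -> [703]
  root=703

Answer: 65 30 701 703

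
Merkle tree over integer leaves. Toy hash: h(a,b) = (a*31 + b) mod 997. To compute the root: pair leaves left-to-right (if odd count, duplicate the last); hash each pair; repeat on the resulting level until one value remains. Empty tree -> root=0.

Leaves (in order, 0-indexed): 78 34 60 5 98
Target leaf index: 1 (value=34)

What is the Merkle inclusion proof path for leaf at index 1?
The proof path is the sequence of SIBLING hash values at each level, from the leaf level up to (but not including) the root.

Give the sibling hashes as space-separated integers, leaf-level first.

Answer: 78 868 652

Derivation:
L0 (leaves): [78, 34, 60, 5, 98], target index=1
L1: h(78,34)=(78*31+34)%997=458 [pair 0] h(60,5)=(60*31+5)%997=868 [pair 1] h(98,98)=(98*31+98)%997=145 [pair 2] -> [458, 868, 145]
  Sibling for proof at L0: 78
L2: h(458,868)=(458*31+868)%997=111 [pair 0] h(145,145)=(145*31+145)%997=652 [pair 1] -> [111, 652]
  Sibling for proof at L1: 868
L3: h(111,652)=(111*31+652)%997=105 [pair 0] -> [105]
  Sibling for proof at L2: 652
Root: 105
Proof path (sibling hashes from leaf to root): [78, 868, 652]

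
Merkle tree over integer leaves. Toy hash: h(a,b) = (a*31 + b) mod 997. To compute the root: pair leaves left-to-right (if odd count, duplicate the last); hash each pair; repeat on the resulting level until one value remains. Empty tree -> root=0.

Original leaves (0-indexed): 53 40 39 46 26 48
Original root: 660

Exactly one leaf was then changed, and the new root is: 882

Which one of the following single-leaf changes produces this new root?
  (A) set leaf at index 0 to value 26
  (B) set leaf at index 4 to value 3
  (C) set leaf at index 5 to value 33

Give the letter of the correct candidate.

Original leaves: [53, 40, 39, 46, 26, 48]
Target new root: 882
Try each candidate change and compute the resulting root:
Candidate A: set leaf[0] = 26 -> leaves = [26, 40, 39, 46, 26, 48]
  L0: [26, 40, 39, 46, 26, 48]
  L1: h(26,40)=(26*31+40)%997=846 h(39,46)=(39*31+46)%997=258 h(26,48)=(26*31+48)%997=854 -> [846, 258, 854]
  L2: h(846,258)=(846*31+258)%997=562 h(854,854)=(854*31+854)%997=409 -> [562, 409]
  L3: h(562,409)=(562*31+409)%997=882 -> [882]
  root = 882 == target 882  ** MATCH **
Candidate B: set leaf[4] = 3 -> leaves = [53, 40, 39, 46, 3, 48]
  L0: [53, 40, 39, 46, 3, 48]
  L1: h(53,40)=(53*31+40)%997=686 h(39,46)=(39*31+46)%997=258 h(3,48)=(3*31+48)%997=141 -> [686, 258, 141]
  L2: h(686,258)=(686*31+258)%997=587 h(141,141)=(141*31+141)%997=524 -> [587, 524]
  L3: h(587,524)=(587*31+524)%997=775 -> [775]
  root = 775 != target 882
Candidate C: set leaf[5] = 33 -> leaves = [53, 40, 39, 46, 26, 33]
  L0: [53, 40, 39, 46, 26, 33]
  L1: h(53,40)=(53*31+40)%997=686 h(39,46)=(39*31+46)%997=258 h(26,33)=(26*31+33)%997=839 -> [686, 258, 839]
  L2: h(686,258)=(686*31+258)%997=587 h(839,839)=(839*31+839)%997=926 -> [587, 926]
  L3: h(587,926)=(587*31+926)%997=180 -> [180]
  root = 180 != target 882
Candidate A produces the target root.

Answer: A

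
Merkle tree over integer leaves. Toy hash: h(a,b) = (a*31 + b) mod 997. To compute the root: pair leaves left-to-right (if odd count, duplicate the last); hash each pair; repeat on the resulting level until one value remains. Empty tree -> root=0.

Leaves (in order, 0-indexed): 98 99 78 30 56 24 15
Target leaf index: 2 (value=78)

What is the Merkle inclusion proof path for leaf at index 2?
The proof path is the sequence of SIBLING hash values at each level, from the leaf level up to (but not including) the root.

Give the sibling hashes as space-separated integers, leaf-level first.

Answer: 30 146 205

Derivation:
L0 (leaves): [98, 99, 78, 30, 56, 24, 15], target index=2
L1: h(98,99)=(98*31+99)%997=146 [pair 0] h(78,30)=(78*31+30)%997=454 [pair 1] h(56,24)=(56*31+24)%997=763 [pair 2] h(15,15)=(15*31+15)%997=480 [pair 3] -> [146, 454, 763, 480]
  Sibling for proof at L0: 30
L2: h(146,454)=(146*31+454)%997=992 [pair 0] h(763,480)=(763*31+480)%997=205 [pair 1] -> [992, 205]
  Sibling for proof at L1: 146
L3: h(992,205)=(992*31+205)%997=50 [pair 0] -> [50]
  Sibling for proof at L2: 205
Root: 50
Proof path (sibling hashes from leaf to root): [30, 146, 205]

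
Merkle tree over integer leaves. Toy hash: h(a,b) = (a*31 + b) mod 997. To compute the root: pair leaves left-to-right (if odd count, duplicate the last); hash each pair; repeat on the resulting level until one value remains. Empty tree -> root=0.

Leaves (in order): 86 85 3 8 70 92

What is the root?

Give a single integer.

L0: [86, 85, 3, 8, 70, 92]
L1: h(86,85)=(86*31+85)%997=757 h(3,8)=(3*31+8)%997=101 h(70,92)=(70*31+92)%997=268 -> [757, 101, 268]
L2: h(757,101)=(757*31+101)%997=637 h(268,268)=(268*31+268)%997=600 -> [637, 600]
L3: h(637,600)=(637*31+600)%997=407 -> [407]

Answer: 407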